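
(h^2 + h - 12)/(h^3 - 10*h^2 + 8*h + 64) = (h^2 + h - 12)/(h^3 - 10*h^2 + 8*h + 64)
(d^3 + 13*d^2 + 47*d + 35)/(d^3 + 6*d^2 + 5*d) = (d + 7)/d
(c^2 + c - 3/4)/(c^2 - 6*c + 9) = (c^2 + c - 3/4)/(c^2 - 6*c + 9)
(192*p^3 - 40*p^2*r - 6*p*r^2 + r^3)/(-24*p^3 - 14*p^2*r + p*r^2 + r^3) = (-48*p^2 - 2*p*r + r^2)/(6*p^2 + 5*p*r + r^2)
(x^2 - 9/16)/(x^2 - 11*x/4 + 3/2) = (x + 3/4)/(x - 2)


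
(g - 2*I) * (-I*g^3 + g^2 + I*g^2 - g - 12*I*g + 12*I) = -I*g^4 - g^3 + I*g^3 + g^2 - 14*I*g^2 - 24*g + 14*I*g + 24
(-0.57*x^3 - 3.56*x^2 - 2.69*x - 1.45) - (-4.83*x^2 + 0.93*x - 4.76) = -0.57*x^3 + 1.27*x^2 - 3.62*x + 3.31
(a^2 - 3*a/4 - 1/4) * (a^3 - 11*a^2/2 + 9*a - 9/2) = a^5 - 25*a^4/4 + 103*a^3/8 - 79*a^2/8 + 9*a/8 + 9/8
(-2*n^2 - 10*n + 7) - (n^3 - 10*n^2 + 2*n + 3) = -n^3 + 8*n^2 - 12*n + 4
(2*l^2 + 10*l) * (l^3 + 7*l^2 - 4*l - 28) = 2*l^5 + 24*l^4 + 62*l^3 - 96*l^2 - 280*l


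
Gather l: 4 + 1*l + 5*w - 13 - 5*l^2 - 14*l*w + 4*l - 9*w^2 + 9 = -5*l^2 + l*(5 - 14*w) - 9*w^2 + 5*w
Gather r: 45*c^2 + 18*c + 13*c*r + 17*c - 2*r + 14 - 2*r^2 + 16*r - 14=45*c^2 + 35*c - 2*r^2 + r*(13*c + 14)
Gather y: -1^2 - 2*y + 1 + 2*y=0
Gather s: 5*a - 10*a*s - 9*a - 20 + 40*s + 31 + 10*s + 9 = -4*a + s*(50 - 10*a) + 20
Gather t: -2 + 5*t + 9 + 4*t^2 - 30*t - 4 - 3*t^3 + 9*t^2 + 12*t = -3*t^3 + 13*t^2 - 13*t + 3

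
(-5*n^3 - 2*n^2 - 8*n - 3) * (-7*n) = 35*n^4 + 14*n^3 + 56*n^2 + 21*n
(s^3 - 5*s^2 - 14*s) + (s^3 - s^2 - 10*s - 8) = 2*s^3 - 6*s^2 - 24*s - 8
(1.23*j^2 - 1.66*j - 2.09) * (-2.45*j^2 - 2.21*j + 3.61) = -3.0135*j^4 + 1.3487*j^3 + 13.2294*j^2 - 1.3737*j - 7.5449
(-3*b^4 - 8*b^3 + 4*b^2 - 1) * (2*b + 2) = -6*b^5 - 22*b^4 - 8*b^3 + 8*b^2 - 2*b - 2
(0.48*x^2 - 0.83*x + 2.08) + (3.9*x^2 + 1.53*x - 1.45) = 4.38*x^2 + 0.7*x + 0.63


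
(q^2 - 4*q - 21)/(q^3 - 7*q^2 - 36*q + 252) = (q + 3)/(q^2 - 36)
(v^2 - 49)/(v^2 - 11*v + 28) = (v + 7)/(v - 4)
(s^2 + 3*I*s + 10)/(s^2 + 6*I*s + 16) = (s + 5*I)/(s + 8*I)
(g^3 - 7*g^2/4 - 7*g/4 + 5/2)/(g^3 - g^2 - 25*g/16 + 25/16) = 4*(g - 2)/(4*g - 5)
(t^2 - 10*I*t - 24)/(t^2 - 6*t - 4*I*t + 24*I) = (t - 6*I)/(t - 6)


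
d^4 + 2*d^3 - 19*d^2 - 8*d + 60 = (d - 3)*(d - 2)*(d + 2)*(d + 5)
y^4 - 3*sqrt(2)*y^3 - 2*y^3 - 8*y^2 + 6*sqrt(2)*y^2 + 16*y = y*(y - 2)*(y - 4*sqrt(2))*(y + sqrt(2))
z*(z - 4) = z^2 - 4*z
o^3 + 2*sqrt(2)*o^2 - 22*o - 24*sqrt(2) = (o - 3*sqrt(2))*(o + sqrt(2))*(o + 4*sqrt(2))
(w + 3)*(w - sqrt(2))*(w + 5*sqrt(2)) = w^3 + 3*w^2 + 4*sqrt(2)*w^2 - 10*w + 12*sqrt(2)*w - 30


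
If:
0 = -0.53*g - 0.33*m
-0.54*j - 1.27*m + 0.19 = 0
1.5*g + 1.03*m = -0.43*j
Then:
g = -0.10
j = -0.04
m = 0.17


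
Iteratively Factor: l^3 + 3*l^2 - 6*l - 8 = (l + 4)*(l^2 - l - 2) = (l - 2)*(l + 4)*(l + 1)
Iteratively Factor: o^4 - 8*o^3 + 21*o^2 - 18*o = (o)*(o^3 - 8*o^2 + 21*o - 18) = o*(o - 3)*(o^2 - 5*o + 6) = o*(o - 3)^2*(o - 2)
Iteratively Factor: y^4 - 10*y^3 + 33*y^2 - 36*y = (y)*(y^3 - 10*y^2 + 33*y - 36) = y*(y - 3)*(y^2 - 7*y + 12) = y*(y - 4)*(y - 3)*(y - 3)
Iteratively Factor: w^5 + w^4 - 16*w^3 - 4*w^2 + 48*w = (w - 2)*(w^4 + 3*w^3 - 10*w^2 - 24*w) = (w - 2)*(w + 2)*(w^3 + w^2 - 12*w) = (w - 2)*(w + 2)*(w + 4)*(w^2 - 3*w) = (w - 3)*(w - 2)*(w + 2)*(w + 4)*(w)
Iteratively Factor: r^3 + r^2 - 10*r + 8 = (r - 2)*(r^2 + 3*r - 4) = (r - 2)*(r + 4)*(r - 1)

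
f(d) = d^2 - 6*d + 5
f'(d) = 2*d - 6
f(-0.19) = 6.18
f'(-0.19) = -6.38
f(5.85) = 4.12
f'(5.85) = 5.70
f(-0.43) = 7.76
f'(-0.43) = -6.86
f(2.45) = -3.70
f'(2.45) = -1.10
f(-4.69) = 55.14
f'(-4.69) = -15.38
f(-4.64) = 54.37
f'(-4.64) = -15.28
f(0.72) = 1.20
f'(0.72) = -4.56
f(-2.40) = 25.16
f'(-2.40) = -10.80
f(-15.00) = 320.00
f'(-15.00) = -36.00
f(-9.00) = 140.00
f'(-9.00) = -24.00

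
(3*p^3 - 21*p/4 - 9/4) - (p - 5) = 3*p^3 - 25*p/4 + 11/4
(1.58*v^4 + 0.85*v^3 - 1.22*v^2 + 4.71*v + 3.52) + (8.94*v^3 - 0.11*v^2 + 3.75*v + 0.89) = 1.58*v^4 + 9.79*v^3 - 1.33*v^2 + 8.46*v + 4.41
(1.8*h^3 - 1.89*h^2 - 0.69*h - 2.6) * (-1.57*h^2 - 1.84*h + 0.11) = -2.826*h^5 - 0.3447*h^4 + 4.7589*h^3 + 5.1437*h^2 + 4.7081*h - 0.286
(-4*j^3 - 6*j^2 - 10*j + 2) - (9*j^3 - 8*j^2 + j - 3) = -13*j^3 + 2*j^2 - 11*j + 5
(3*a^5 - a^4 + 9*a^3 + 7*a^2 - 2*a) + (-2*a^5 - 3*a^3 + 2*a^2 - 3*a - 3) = a^5 - a^4 + 6*a^3 + 9*a^2 - 5*a - 3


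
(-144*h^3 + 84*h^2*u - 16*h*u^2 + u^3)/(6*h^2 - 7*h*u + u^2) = (24*h^2 - 10*h*u + u^2)/(-h + u)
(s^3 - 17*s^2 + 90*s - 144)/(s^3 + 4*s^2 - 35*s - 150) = (s^2 - 11*s + 24)/(s^2 + 10*s + 25)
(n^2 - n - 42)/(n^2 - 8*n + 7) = (n + 6)/(n - 1)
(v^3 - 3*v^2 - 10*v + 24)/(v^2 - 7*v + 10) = (v^2 - v - 12)/(v - 5)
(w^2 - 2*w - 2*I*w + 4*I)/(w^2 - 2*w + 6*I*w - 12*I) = (w - 2*I)/(w + 6*I)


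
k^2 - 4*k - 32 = (k - 8)*(k + 4)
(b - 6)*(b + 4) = b^2 - 2*b - 24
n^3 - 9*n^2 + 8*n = n*(n - 8)*(n - 1)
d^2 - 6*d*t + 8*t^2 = (d - 4*t)*(d - 2*t)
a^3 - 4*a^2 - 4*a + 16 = (a - 4)*(a - 2)*(a + 2)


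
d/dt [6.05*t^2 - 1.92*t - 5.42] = 12.1*t - 1.92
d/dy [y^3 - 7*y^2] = y*(3*y - 14)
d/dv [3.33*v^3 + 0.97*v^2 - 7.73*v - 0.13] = 9.99*v^2 + 1.94*v - 7.73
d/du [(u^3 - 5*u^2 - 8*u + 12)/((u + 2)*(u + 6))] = (u^2 + 12*u - 48)/(u^2 + 12*u + 36)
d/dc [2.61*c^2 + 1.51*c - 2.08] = 5.22*c + 1.51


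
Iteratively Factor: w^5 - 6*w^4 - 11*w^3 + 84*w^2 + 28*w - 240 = (w + 2)*(w^4 - 8*w^3 + 5*w^2 + 74*w - 120) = (w - 4)*(w + 2)*(w^3 - 4*w^2 - 11*w + 30) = (w - 4)*(w - 2)*(w + 2)*(w^2 - 2*w - 15) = (w - 4)*(w - 2)*(w + 2)*(w + 3)*(w - 5)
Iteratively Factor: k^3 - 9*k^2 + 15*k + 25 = (k + 1)*(k^2 - 10*k + 25) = (k - 5)*(k + 1)*(k - 5)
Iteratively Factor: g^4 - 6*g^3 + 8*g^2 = (g)*(g^3 - 6*g^2 + 8*g) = g*(g - 2)*(g^2 - 4*g) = g*(g - 4)*(g - 2)*(g)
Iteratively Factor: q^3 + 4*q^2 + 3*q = (q + 3)*(q^2 + q) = (q + 1)*(q + 3)*(q)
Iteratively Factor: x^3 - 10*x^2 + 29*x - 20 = (x - 5)*(x^2 - 5*x + 4) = (x - 5)*(x - 1)*(x - 4)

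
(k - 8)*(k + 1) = k^2 - 7*k - 8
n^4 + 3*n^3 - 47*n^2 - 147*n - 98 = (n - 7)*(n + 1)*(n + 2)*(n + 7)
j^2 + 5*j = j*(j + 5)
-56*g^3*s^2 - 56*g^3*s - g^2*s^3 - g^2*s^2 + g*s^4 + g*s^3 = s*(-8*g + s)*(7*g + s)*(g*s + g)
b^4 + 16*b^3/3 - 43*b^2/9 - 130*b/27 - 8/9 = (b - 4/3)*(b + 1/3)^2*(b + 6)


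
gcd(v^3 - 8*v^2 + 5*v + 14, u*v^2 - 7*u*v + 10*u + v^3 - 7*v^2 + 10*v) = v - 2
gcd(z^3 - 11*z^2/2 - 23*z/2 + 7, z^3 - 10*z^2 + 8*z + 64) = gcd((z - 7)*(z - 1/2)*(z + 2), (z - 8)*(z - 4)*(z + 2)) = z + 2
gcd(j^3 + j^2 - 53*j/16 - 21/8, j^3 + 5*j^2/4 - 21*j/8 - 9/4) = j^2 + 11*j/4 + 3/2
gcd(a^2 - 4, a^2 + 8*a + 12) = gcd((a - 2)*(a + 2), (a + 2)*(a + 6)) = a + 2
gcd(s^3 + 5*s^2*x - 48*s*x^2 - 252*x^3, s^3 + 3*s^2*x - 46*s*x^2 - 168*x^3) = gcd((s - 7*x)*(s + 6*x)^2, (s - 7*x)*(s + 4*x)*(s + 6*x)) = -s^2 + s*x + 42*x^2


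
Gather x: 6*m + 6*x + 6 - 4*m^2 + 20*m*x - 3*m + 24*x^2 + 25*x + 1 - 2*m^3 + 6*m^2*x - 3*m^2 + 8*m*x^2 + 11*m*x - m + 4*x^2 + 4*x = -2*m^3 - 7*m^2 + 2*m + x^2*(8*m + 28) + x*(6*m^2 + 31*m + 35) + 7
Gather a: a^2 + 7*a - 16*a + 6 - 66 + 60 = a^2 - 9*a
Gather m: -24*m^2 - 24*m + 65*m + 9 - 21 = -24*m^2 + 41*m - 12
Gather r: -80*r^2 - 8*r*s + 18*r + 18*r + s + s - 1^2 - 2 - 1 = -80*r^2 + r*(36 - 8*s) + 2*s - 4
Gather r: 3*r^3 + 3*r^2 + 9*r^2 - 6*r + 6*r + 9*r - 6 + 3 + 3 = 3*r^3 + 12*r^2 + 9*r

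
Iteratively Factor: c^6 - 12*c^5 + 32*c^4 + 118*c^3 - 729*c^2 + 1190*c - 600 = (c - 5)*(c^5 - 7*c^4 - 3*c^3 + 103*c^2 - 214*c + 120) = (c - 5)*(c - 2)*(c^4 - 5*c^3 - 13*c^2 + 77*c - 60) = (c - 5)*(c - 2)*(c + 4)*(c^3 - 9*c^2 + 23*c - 15) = (c - 5)^2*(c - 2)*(c + 4)*(c^2 - 4*c + 3) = (c - 5)^2*(c - 2)*(c - 1)*(c + 4)*(c - 3)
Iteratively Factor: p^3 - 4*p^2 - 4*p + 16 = (p - 2)*(p^2 - 2*p - 8) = (p - 4)*(p - 2)*(p + 2)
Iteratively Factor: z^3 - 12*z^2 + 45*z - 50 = (z - 5)*(z^2 - 7*z + 10) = (z - 5)*(z - 2)*(z - 5)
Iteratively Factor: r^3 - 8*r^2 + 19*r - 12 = (r - 4)*(r^2 - 4*r + 3) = (r - 4)*(r - 3)*(r - 1)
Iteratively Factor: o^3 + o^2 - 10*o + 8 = (o - 1)*(o^2 + 2*o - 8) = (o - 2)*(o - 1)*(o + 4)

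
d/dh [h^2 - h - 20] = 2*h - 1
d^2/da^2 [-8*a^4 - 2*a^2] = -96*a^2 - 4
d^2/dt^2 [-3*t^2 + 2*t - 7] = -6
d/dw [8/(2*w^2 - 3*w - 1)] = 8*(3 - 4*w)/(-2*w^2 + 3*w + 1)^2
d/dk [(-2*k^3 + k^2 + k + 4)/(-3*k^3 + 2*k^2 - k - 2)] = (-k^4 + 10*k^3 + 45*k^2 - 20*k + 2)/(9*k^6 - 12*k^5 + 10*k^4 + 8*k^3 - 7*k^2 + 4*k + 4)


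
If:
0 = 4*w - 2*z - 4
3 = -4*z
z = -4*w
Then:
No Solution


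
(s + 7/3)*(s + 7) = s^2 + 28*s/3 + 49/3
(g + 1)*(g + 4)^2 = g^3 + 9*g^2 + 24*g + 16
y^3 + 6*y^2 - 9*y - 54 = (y - 3)*(y + 3)*(y + 6)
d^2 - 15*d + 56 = (d - 8)*(d - 7)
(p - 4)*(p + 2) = p^2 - 2*p - 8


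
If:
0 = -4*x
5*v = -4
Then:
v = -4/5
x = 0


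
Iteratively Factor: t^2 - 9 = (t - 3)*(t + 3)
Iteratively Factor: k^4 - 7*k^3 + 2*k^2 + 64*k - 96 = (k - 2)*(k^3 - 5*k^2 - 8*k + 48) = (k - 4)*(k - 2)*(k^2 - k - 12) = (k - 4)^2*(k - 2)*(k + 3)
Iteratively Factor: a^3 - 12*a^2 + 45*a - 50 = (a - 5)*(a^2 - 7*a + 10) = (a - 5)*(a - 2)*(a - 5)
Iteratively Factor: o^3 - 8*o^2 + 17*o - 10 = (o - 5)*(o^2 - 3*o + 2) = (o - 5)*(o - 1)*(o - 2)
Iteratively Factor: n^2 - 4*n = (n - 4)*(n)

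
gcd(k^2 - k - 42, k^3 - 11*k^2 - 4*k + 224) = k - 7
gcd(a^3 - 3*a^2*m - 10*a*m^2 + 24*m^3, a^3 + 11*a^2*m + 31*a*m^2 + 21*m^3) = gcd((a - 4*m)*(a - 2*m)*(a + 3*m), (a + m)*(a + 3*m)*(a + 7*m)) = a + 3*m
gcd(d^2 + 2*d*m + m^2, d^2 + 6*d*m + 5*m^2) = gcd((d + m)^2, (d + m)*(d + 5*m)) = d + m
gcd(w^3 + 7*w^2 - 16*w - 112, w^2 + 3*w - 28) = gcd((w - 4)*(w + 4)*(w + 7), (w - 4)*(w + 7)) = w^2 + 3*w - 28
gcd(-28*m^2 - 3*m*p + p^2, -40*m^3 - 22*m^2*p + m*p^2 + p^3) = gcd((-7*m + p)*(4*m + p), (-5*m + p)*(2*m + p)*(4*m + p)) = 4*m + p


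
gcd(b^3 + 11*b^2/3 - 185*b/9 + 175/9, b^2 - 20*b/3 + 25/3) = b - 5/3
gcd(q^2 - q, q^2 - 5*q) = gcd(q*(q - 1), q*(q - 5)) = q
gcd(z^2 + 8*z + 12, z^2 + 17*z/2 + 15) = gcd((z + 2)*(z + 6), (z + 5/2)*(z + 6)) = z + 6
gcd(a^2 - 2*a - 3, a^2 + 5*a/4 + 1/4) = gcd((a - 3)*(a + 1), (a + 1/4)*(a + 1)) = a + 1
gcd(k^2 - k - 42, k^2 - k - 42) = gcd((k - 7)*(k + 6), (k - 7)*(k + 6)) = k^2 - k - 42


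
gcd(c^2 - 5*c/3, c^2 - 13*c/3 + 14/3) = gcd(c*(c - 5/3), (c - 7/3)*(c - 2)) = 1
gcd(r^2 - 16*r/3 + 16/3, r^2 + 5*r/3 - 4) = r - 4/3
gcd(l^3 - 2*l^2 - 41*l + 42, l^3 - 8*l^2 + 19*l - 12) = l - 1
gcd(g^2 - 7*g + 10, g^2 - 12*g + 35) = g - 5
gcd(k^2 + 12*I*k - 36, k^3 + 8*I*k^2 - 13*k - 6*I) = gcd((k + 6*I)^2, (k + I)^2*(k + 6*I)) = k + 6*I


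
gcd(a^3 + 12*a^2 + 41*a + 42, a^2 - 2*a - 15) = a + 3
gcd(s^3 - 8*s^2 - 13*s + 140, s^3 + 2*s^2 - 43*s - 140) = s^2 - 3*s - 28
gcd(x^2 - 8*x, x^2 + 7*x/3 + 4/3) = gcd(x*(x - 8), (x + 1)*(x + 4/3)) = 1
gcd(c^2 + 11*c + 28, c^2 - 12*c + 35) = 1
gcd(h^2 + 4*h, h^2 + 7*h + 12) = h + 4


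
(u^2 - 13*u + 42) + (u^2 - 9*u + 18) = 2*u^2 - 22*u + 60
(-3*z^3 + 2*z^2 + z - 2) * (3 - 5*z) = 15*z^4 - 19*z^3 + z^2 + 13*z - 6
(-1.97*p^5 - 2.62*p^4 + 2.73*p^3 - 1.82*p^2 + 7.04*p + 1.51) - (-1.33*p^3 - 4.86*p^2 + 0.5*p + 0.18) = -1.97*p^5 - 2.62*p^4 + 4.06*p^3 + 3.04*p^2 + 6.54*p + 1.33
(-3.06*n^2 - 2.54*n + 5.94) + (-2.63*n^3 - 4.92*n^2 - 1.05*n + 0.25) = -2.63*n^3 - 7.98*n^2 - 3.59*n + 6.19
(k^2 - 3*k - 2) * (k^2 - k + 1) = k^4 - 4*k^3 + 2*k^2 - k - 2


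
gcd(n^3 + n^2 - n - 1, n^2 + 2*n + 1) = n^2 + 2*n + 1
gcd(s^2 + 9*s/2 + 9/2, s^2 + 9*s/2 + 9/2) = s^2 + 9*s/2 + 9/2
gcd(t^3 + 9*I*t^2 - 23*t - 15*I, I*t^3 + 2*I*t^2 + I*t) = 1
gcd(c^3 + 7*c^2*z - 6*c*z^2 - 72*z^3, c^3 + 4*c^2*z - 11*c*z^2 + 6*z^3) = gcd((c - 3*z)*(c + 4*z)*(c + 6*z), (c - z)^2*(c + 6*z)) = c + 6*z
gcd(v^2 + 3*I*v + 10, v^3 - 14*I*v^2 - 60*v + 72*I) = v - 2*I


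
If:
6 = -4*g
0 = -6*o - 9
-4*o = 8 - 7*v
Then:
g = -3/2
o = -3/2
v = 2/7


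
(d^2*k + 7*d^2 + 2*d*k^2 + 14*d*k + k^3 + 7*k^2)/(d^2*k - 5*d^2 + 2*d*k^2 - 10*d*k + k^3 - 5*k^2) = (k + 7)/(k - 5)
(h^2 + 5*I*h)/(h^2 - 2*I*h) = (h + 5*I)/(h - 2*I)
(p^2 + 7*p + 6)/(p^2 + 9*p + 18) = (p + 1)/(p + 3)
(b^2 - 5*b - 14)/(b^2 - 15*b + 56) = (b + 2)/(b - 8)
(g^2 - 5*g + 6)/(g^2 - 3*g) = (g - 2)/g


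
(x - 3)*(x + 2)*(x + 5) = x^3 + 4*x^2 - 11*x - 30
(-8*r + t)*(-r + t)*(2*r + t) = 16*r^3 - 10*r^2*t - 7*r*t^2 + t^3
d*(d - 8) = d^2 - 8*d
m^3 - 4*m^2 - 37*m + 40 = (m - 8)*(m - 1)*(m + 5)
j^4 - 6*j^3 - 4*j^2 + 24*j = j*(j - 6)*(j - 2)*(j + 2)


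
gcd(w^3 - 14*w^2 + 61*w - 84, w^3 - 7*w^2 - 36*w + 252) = w - 7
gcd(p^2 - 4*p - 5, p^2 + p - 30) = p - 5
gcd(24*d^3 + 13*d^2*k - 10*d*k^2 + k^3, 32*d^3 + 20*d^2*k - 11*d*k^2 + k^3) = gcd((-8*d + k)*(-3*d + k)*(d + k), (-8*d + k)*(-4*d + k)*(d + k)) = 8*d^2 + 7*d*k - k^2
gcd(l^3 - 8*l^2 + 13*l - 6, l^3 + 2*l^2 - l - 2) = l - 1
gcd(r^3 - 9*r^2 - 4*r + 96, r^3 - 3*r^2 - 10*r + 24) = r^2 - r - 12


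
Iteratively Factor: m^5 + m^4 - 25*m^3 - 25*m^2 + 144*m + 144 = (m + 1)*(m^4 - 25*m^2 + 144) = (m + 1)*(m + 3)*(m^3 - 3*m^2 - 16*m + 48) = (m + 1)*(m + 3)*(m + 4)*(m^2 - 7*m + 12) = (m - 4)*(m + 1)*(m + 3)*(m + 4)*(m - 3)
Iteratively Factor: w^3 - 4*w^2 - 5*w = (w - 5)*(w^2 + w) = w*(w - 5)*(w + 1)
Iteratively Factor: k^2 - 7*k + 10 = (k - 5)*(k - 2)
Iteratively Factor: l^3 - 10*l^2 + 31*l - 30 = (l - 5)*(l^2 - 5*l + 6) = (l - 5)*(l - 3)*(l - 2)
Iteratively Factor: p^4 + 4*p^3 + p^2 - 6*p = (p + 2)*(p^3 + 2*p^2 - 3*p) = (p - 1)*(p + 2)*(p^2 + 3*p) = (p - 1)*(p + 2)*(p + 3)*(p)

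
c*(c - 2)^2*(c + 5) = c^4 + c^3 - 16*c^2 + 20*c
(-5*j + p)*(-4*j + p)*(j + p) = 20*j^3 + 11*j^2*p - 8*j*p^2 + p^3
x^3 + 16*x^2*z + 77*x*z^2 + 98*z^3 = (x + 2*z)*(x + 7*z)^2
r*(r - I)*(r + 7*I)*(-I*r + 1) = -I*r^4 + 7*r^3 - I*r^2 + 7*r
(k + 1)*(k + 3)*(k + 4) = k^3 + 8*k^2 + 19*k + 12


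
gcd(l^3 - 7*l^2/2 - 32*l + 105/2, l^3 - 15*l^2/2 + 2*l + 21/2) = l^2 - 17*l/2 + 21/2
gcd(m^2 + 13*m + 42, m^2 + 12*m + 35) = m + 7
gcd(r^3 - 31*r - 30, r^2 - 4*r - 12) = r - 6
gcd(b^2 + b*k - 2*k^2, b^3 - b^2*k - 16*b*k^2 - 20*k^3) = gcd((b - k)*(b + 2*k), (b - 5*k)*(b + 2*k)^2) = b + 2*k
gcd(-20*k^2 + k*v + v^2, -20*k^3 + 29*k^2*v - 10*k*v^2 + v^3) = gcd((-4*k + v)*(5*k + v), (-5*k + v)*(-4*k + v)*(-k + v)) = -4*k + v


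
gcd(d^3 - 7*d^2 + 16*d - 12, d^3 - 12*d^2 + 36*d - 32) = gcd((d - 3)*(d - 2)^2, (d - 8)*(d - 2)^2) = d^2 - 4*d + 4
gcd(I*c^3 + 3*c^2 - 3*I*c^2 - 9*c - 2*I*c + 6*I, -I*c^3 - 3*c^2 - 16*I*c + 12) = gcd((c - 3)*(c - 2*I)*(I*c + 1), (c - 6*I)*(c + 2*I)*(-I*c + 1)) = 1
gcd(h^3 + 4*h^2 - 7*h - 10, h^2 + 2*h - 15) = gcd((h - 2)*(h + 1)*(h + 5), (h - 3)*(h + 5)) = h + 5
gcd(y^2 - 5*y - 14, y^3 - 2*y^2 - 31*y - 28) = y - 7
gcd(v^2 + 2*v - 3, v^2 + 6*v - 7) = v - 1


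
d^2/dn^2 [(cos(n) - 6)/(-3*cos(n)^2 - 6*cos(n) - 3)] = (47*cos(n)/4 - 14*cos(2*n) + cos(3*n)/4 + 26)/(3*(cos(n) + 1)^4)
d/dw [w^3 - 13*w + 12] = 3*w^2 - 13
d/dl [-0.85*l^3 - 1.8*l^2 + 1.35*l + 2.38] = -2.55*l^2 - 3.6*l + 1.35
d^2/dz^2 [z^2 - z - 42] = 2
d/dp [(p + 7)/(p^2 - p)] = (-p^2 - 14*p + 7)/(p^2*(p^2 - 2*p + 1))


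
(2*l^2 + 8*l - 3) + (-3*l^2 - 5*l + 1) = -l^2 + 3*l - 2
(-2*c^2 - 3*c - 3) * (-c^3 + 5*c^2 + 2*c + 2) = 2*c^5 - 7*c^4 - 16*c^3 - 25*c^2 - 12*c - 6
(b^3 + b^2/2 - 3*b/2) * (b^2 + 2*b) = b^5 + 5*b^4/2 - b^3/2 - 3*b^2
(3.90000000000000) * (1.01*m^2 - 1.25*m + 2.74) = 3.939*m^2 - 4.875*m + 10.686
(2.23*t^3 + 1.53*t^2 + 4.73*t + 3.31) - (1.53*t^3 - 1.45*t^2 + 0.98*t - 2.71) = 0.7*t^3 + 2.98*t^2 + 3.75*t + 6.02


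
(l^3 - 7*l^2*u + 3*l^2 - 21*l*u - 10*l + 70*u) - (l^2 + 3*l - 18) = l^3 - 7*l^2*u + 2*l^2 - 21*l*u - 13*l + 70*u + 18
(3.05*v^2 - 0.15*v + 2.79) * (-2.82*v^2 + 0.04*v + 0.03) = -8.601*v^4 + 0.545*v^3 - 7.7823*v^2 + 0.1071*v + 0.0837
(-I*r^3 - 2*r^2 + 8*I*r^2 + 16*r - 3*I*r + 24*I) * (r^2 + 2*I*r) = -I*r^5 + 8*I*r^4 - 7*I*r^3 + 6*r^2 + 56*I*r^2 - 48*r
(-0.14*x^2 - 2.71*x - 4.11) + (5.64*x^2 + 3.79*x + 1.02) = 5.5*x^2 + 1.08*x - 3.09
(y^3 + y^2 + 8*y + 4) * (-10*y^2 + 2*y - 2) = -10*y^5 - 8*y^4 - 80*y^3 - 26*y^2 - 8*y - 8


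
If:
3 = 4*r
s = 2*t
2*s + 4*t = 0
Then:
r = 3/4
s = 0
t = 0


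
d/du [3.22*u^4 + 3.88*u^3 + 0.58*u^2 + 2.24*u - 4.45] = 12.88*u^3 + 11.64*u^2 + 1.16*u + 2.24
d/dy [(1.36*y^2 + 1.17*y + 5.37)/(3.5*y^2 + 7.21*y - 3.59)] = (5.7106*y^2 - 47.3548*y - 42.918)/(12.25*y^4 + 50.47*y^3 + 26.8541*y^2 - 51.7678*y + 12.8881)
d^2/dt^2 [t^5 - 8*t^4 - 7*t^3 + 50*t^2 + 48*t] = 20*t^3 - 96*t^2 - 42*t + 100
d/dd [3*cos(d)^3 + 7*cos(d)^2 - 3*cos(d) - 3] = (-9*cos(d)^2 - 14*cos(d) + 3)*sin(d)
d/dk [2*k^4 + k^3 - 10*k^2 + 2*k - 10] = 8*k^3 + 3*k^2 - 20*k + 2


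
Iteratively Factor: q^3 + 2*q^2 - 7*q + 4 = (q - 1)*(q^2 + 3*q - 4) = (q - 1)^2*(q + 4)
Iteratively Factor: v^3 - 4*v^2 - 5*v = (v - 5)*(v^2 + v) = (v - 5)*(v + 1)*(v)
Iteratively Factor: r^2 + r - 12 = (r + 4)*(r - 3)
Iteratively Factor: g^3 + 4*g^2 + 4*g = (g + 2)*(g^2 + 2*g) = (g + 2)^2*(g)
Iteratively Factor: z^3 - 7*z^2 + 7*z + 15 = (z - 5)*(z^2 - 2*z - 3) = (z - 5)*(z - 3)*(z + 1)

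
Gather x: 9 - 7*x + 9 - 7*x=18 - 14*x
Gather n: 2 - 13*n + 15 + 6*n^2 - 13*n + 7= 6*n^2 - 26*n + 24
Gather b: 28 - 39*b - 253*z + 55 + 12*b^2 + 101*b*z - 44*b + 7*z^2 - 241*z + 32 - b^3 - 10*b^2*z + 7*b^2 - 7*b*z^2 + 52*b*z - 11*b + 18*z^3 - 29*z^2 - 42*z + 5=-b^3 + b^2*(19 - 10*z) + b*(-7*z^2 + 153*z - 94) + 18*z^3 - 22*z^2 - 536*z + 120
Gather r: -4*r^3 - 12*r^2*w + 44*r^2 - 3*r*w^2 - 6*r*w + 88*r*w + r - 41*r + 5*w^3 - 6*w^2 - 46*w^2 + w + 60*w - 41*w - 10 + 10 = -4*r^3 + r^2*(44 - 12*w) + r*(-3*w^2 + 82*w - 40) + 5*w^3 - 52*w^2 + 20*w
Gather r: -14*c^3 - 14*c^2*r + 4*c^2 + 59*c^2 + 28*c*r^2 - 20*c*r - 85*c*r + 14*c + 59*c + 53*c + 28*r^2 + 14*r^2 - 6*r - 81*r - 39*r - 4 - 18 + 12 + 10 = -14*c^3 + 63*c^2 + 126*c + r^2*(28*c + 42) + r*(-14*c^2 - 105*c - 126)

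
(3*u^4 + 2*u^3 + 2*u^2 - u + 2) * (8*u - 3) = 24*u^5 + 7*u^4 + 10*u^3 - 14*u^2 + 19*u - 6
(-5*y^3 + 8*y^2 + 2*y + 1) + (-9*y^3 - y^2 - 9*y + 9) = -14*y^3 + 7*y^2 - 7*y + 10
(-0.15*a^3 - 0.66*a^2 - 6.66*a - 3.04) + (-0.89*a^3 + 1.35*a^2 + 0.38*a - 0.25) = -1.04*a^3 + 0.69*a^2 - 6.28*a - 3.29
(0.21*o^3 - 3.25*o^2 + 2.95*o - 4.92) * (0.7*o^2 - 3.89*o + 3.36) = 0.147*o^5 - 3.0919*o^4 + 15.4131*o^3 - 25.8395*o^2 + 29.0508*o - 16.5312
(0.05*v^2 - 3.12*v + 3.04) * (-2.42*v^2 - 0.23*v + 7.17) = -0.121*v^4 + 7.5389*v^3 - 6.2807*v^2 - 23.0696*v + 21.7968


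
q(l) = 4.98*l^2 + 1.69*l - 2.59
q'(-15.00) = -147.71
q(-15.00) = 1092.56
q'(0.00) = 1.69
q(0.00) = -2.59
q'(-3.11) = -29.29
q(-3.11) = 40.32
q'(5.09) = 52.39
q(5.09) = 135.03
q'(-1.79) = -16.14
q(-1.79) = 10.34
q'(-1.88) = -17.03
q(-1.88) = 11.83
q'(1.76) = 19.22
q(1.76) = 15.81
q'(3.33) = 34.86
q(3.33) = 58.26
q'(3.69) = 38.44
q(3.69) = 71.45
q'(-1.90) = -17.23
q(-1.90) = 12.18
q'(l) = 9.96*l + 1.69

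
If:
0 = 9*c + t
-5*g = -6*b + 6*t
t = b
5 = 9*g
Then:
No Solution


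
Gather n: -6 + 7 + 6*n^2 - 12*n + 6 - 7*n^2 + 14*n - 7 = -n^2 + 2*n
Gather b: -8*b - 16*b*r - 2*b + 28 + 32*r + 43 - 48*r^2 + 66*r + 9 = b*(-16*r - 10) - 48*r^2 + 98*r + 80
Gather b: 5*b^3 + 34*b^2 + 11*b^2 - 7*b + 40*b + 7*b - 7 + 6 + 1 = 5*b^3 + 45*b^2 + 40*b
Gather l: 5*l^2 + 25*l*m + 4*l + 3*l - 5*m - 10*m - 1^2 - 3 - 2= 5*l^2 + l*(25*m + 7) - 15*m - 6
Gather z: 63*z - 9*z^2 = -9*z^2 + 63*z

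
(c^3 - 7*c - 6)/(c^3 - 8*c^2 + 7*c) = (c^3 - 7*c - 6)/(c*(c^2 - 8*c + 7))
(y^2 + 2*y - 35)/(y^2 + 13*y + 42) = (y - 5)/(y + 6)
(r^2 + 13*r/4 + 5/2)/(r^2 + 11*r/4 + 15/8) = 2*(r + 2)/(2*r + 3)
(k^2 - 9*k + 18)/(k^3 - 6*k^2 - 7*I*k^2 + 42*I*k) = (k - 3)/(k*(k - 7*I))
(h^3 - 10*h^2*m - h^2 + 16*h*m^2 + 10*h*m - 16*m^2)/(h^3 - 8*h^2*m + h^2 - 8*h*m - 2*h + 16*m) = (h - 2*m)/(h + 2)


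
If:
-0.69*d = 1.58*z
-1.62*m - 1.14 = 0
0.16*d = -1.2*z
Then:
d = 0.00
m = -0.70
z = 0.00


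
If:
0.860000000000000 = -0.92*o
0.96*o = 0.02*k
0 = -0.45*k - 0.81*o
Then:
No Solution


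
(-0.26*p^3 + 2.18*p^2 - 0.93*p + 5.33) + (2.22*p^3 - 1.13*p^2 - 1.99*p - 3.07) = 1.96*p^3 + 1.05*p^2 - 2.92*p + 2.26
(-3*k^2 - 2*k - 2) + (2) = -3*k^2 - 2*k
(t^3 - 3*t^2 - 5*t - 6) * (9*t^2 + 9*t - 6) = 9*t^5 - 18*t^4 - 78*t^3 - 81*t^2 - 24*t + 36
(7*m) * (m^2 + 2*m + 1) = 7*m^3 + 14*m^2 + 7*m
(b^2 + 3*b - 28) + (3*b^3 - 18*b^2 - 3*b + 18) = 3*b^3 - 17*b^2 - 10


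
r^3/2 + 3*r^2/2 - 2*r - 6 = (r/2 + 1)*(r - 2)*(r + 3)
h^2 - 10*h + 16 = (h - 8)*(h - 2)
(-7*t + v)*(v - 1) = -7*t*v + 7*t + v^2 - v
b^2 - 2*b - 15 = (b - 5)*(b + 3)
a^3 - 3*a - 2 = (a - 2)*(a + 1)^2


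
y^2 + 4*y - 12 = (y - 2)*(y + 6)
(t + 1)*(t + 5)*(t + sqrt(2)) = t^3 + sqrt(2)*t^2 + 6*t^2 + 5*t + 6*sqrt(2)*t + 5*sqrt(2)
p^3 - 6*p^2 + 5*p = p*(p - 5)*(p - 1)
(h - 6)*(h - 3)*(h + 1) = h^3 - 8*h^2 + 9*h + 18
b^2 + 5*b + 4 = (b + 1)*(b + 4)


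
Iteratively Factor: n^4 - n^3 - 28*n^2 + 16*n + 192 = (n - 4)*(n^3 + 3*n^2 - 16*n - 48) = (n - 4)^2*(n^2 + 7*n + 12) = (n - 4)^2*(n + 4)*(n + 3)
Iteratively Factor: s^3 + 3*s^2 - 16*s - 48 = (s + 3)*(s^2 - 16) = (s - 4)*(s + 3)*(s + 4)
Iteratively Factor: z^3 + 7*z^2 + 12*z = (z)*(z^2 + 7*z + 12) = z*(z + 4)*(z + 3)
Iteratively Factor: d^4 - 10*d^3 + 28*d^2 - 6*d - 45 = (d - 3)*(d^3 - 7*d^2 + 7*d + 15) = (d - 3)*(d + 1)*(d^2 - 8*d + 15) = (d - 3)^2*(d + 1)*(d - 5)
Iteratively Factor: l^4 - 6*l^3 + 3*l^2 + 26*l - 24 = (l - 4)*(l^3 - 2*l^2 - 5*l + 6) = (l - 4)*(l - 3)*(l^2 + l - 2) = (l - 4)*(l - 3)*(l + 2)*(l - 1)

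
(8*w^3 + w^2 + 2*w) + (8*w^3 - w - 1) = 16*w^3 + w^2 + w - 1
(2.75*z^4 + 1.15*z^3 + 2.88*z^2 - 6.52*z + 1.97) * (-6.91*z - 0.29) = -19.0025*z^5 - 8.744*z^4 - 20.2343*z^3 + 44.218*z^2 - 11.7219*z - 0.5713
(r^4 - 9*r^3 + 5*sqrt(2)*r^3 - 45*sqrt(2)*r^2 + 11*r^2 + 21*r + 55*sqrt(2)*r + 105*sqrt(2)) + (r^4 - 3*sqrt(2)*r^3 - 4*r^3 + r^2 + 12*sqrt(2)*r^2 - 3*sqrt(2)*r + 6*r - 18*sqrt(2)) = 2*r^4 - 13*r^3 + 2*sqrt(2)*r^3 - 33*sqrt(2)*r^2 + 12*r^2 + 27*r + 52*sqrt(2)*r + 87*sqrt(2)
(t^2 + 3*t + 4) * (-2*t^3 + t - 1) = -2*t^5 - 6*t^4 - 7*t^3 + 2*t^2 + t - 4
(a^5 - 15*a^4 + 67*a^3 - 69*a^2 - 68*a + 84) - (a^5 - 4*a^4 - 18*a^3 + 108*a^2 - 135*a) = -11*a^4 + 85*a^3 - 177*a^2 + 67*a + 84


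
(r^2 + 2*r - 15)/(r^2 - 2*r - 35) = (r - 3)/(r - 7)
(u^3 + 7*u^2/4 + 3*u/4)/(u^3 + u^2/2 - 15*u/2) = (4*u^2 + 7*u + 3)/(2*(2*u^2 + u - 15))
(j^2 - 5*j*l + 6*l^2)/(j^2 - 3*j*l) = (j - 2*l)/j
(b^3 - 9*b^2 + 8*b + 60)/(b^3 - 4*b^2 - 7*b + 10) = (b - 6)/(b - 1)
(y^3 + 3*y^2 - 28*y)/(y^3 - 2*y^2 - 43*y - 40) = y*(-y^2 - 3*y + 28)/(-y^3 + 2*y^2 + 43*y + 40)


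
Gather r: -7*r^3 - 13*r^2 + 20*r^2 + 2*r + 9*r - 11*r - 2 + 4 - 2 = -7*r^3 + 7*r^2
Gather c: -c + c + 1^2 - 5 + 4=0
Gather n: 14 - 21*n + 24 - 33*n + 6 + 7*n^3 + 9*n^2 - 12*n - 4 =7*n^3 + 9*n^2 - 66*n + 40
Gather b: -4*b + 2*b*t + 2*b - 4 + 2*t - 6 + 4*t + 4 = b*(2*t - 2) + 6*t - 6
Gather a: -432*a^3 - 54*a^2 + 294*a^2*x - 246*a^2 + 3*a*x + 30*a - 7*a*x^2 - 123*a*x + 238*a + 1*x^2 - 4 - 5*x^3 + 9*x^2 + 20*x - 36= -432*a^3 + a^2*(294*x - 300) + a*(-7*x^2 - 120*x + 268) - 5*x^3 + 10*x^2 + 20*x - 40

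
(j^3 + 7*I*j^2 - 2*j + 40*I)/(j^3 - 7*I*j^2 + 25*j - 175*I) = (j^2 + 2*I*j + 8)/(j^2 - 12*I*j - 35)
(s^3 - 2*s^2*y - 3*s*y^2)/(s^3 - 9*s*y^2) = (s + y)/(s + 3*y)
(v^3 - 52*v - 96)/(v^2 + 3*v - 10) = (v^3 - 52*v - 96)/(v^2 + 3*v - 10)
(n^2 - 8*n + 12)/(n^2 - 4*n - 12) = (n - 2)/(n + 2)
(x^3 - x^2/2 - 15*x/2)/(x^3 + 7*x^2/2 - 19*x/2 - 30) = x/(x + 4)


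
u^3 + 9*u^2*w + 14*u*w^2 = u*(u + 2*w)*(u + 7*w)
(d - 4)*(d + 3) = d^2 - d - 12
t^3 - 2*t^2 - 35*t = t*(t - 7)*(t + 5)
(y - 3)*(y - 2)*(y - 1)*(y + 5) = y^4 - y^3 - 19*y^2 + 49*y - 30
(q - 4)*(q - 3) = q^2 - 7*q + 12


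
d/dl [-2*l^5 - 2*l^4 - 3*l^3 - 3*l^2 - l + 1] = -10*l^4 - 8*l^3 - 9*l^2 - 6*l - 1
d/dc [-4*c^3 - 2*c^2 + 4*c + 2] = -12*c^2 - 4*c + 4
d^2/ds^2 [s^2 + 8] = 2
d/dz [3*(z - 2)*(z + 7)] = 6*z + 15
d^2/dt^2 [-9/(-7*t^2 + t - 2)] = 18*(-49*t^2 + 7*t + (14*t - 1)^2 - 14)/(7*t^2 - t + 2)^3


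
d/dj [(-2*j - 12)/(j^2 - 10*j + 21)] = 2*(-j^2 + 10*j + 2*(j - 5)*(j + 6) - 21)/(j^2 - 10*j + 21)^2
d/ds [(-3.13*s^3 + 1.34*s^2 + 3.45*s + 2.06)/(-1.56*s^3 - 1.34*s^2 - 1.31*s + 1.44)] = (1.77635683940025e-15*s^5 + 6.2846*s^4 + 18.9646*s^3 - 1.0132*s^2 + 9.38*s + 7.6666)/(2.4336*s^6 + 4.1808*s^5 + 5.8828*s^4 - 0.982*s^3 - 2.1431*s^2 - 3.7728*s + 2.0736)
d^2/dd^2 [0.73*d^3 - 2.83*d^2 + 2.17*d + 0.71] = 4.38*d - 5.66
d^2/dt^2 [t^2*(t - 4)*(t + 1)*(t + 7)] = 20*t^3 + 48*t^2 - 150*t - 56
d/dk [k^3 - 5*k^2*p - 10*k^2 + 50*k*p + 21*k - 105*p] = 3*k^2 - 10*k*p - 20*k + 50*p + 21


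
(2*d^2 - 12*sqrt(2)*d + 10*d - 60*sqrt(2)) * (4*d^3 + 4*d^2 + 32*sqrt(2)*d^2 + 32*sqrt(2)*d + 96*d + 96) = 8*d^5 + 16*sqrt(2)*d^4 + 48*d^4 - 536*d^3 + 96*sqrt(2)*d^3 - 3456*d^2 - 1072*sqrt(2)*d^2 - 6912*sqrt(2)*d - 2880*d - 5760*sqrt(2)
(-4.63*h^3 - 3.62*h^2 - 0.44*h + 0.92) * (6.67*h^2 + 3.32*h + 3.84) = -30.8821*h^5 - 39.517*h^4 - 32.7324*h^3 - 9.2252*h^2 + 1.3648*h + 3.5328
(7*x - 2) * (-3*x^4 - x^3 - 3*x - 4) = -21*x^5 - x^4 + 2*x^3 - 21*x^2 - 22*x + 8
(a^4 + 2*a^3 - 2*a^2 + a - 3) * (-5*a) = -5*a^5 - 10*a^4 + 10*a^3 - 5*a^2 + 15*a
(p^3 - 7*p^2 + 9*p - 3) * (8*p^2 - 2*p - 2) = 8*p^5 - 58*p^4 + 84*p^3 - 28*p^2 - 12*p + 6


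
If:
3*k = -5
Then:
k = -5/3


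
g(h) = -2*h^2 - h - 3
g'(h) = -4*h - 1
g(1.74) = -10.80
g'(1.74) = -7.96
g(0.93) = -5.66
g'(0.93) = -4.72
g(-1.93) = -8.52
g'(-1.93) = 6.72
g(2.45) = -17.46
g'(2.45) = -10.80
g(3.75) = -34.88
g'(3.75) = -16.00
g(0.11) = -3.13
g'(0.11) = -1.44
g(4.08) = -40.37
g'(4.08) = -17.32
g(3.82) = -36.00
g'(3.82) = -16.28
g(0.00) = -3.00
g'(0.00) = -1.00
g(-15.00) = -438.00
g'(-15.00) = 59.00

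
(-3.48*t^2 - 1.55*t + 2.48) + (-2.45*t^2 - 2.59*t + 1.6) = -5.93*t^2 - 4.14*t + 4.08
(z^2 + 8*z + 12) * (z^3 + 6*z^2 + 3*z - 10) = z^5 + 14*z^4 + 63*z^3 + 86*z^2 - 44*z - 120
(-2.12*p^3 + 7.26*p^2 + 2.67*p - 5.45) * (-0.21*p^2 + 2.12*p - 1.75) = 0.4452*p^5 - 6.019*p^4 + 18.5405*p^3 - 5.9001*p^2 - 16.2265*p + 9.5375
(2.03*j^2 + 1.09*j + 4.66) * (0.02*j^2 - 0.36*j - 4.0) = 0.0406*j^4 - 0.709*j^3 - 8.4192*j^2 - 6.0376*j - 18.64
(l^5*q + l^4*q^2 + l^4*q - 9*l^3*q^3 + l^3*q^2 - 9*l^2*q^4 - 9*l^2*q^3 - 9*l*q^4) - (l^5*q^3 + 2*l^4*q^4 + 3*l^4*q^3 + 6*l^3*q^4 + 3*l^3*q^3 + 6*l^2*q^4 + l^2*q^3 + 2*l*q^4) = -l^5*q^3 + l^5*q - 2*l^4*q^4 - 3*l^4*q^3 + l^4*q^2 + l^4*q - 6*l^3*q^4 - 12*l^3*q^3 + l^3*q^2 - 15*l^2*q^4 - 10*l^2*q^3 - 11*l*q^4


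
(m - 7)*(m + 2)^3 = m^4 - m^3 - 30*m^2 - 76*m - 56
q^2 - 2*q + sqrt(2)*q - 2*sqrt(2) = (q - 2)*(q + sqrt(2))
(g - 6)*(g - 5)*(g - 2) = g^3 - 13*g^2 + 52*g - 60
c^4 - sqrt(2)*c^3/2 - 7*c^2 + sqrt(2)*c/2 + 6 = (c - 1)*(c + 1)*(c - 2*sqrt(2))*(c + 3*sqrt(2)/2)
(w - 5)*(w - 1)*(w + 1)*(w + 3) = w^4 - 2*w^3 - 16*w^2 + 2*w + 15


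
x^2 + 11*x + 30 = (x + 5)*(x + 6)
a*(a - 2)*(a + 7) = a^3 + 5*a^2 - 14*a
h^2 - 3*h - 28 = (h - 7)*(h + 4)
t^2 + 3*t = t*(t + 3)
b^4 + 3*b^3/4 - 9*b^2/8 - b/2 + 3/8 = (b - 3/4)*(b - 1/2)*(b + 1)^2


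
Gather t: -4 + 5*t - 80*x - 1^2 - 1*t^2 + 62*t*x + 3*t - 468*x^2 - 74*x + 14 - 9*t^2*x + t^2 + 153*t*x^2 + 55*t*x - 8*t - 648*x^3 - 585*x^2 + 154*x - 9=-9*t^2*x + t*(153*x^2 + 117*x) - 648*x^3 - 1053*x^2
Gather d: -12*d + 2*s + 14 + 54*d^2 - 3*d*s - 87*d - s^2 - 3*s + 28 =54*d^2 + d*(-3*s - 99) - s^2 - s + 42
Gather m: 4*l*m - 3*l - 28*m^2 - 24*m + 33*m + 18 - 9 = -3*l - 28*m^2 + m*(4*l + 9) + 9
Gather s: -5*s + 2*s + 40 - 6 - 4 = 30 - 3*s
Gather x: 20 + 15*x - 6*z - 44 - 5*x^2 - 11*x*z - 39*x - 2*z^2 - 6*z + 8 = -5*x^2 + x*(-11*z - 24) - 2*z^2 - 12*z - 16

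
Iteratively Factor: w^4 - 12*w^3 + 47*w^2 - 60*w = (w - 4)*(w^3 - 8*w^2 + 15*w) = (w - 4)*(w - 3)*(w^2 - 5*w) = w*(w - 4)*(w - 3)*(w - 5)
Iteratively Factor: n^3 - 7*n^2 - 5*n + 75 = (n - 5)*(n^2 - 2*n - 15) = (n - 5)^2*(n + 3)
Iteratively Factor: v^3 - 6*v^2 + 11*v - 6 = (v - 3)*(v^2 - 3*v + 2) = (v - 3)*(v - 1)*(v - 2)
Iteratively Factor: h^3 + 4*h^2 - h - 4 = (h + 4)*(h^2 - 1) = (h + 1)*(h + 4)*(h - 1)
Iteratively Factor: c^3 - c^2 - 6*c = (c)*(c^2 - c - 6) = c*(c + 2)*(c - 3)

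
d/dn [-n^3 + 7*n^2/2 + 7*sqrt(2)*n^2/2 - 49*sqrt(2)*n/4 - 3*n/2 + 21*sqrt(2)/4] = -3*n^2 + 7*n + 7*sqrt(2)*n - 49*sqrt(2)/4 - 3/2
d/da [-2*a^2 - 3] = -4*a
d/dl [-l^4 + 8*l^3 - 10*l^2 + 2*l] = -4*l^3 + 24*l^2 - 20*l + 2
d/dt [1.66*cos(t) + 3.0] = -1.66*sin(t)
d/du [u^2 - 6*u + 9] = 2*u - 6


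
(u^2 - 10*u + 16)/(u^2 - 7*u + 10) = (u - 8)/(u - 5)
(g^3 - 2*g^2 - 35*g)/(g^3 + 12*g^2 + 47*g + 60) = g*(g - 7)/(g^2 + 7*g + 12)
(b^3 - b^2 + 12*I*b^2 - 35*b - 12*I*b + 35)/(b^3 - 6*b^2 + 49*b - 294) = (b^2 + b*(-1 + 5*I) - 5*I)/(b^2 - b*(6 + 7*I) + 42*I)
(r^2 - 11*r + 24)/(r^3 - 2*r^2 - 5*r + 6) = (r - 8)/(r^2 + r - 2)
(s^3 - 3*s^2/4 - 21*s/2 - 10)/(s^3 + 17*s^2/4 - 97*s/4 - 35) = (s + 2)/(s + 7)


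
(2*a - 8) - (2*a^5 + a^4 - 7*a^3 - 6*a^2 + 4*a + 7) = -2*a^5 - a^4 + 7*a^3 + 6*a^2 - 2*a - 15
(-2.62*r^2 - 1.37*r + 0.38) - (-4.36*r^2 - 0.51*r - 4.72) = 1.74*r^2 - 0.86*r + 5.1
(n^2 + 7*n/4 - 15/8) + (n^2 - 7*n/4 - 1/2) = 2*n^2 - 19/8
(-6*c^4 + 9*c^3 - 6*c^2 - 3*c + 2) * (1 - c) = 6*c^5 - 15*c^4 + 15*c^3 - 3*c^2 - 5*c + 2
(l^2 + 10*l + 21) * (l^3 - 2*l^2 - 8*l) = l^5 + 8*l^4 - 7*l^3 - 122*l^2 - 168*l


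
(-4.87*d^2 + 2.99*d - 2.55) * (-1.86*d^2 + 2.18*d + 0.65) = 9.0582*d^4 - 16.178*d^3 + 8.0957*d^2 - 3.6155*d - 1.6575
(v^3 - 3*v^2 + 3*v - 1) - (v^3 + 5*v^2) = -8*v^2 + 3*v - 1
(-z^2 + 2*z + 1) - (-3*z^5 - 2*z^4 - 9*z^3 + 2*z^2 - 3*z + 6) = 3*z^5 + 2*z^4 + 9*z^3 - 3*z^2 + 5*z - 5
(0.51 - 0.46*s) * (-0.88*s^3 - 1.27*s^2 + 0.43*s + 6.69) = 0.4048*s^4 + 0.1354*s^3 - 0.8455*s^2 - 2.8581*s + 3.4119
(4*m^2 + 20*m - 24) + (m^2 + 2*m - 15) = 5*m^2 + 22*m - 39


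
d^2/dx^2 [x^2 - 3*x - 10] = 2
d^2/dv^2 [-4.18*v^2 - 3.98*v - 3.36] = -8.36000000000000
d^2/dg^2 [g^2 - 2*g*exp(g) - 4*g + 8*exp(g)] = -2*g*exp(g) + 4*exp(g) + 2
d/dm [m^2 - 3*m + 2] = 2*m - 3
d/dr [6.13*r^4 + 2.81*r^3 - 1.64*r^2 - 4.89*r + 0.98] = 24.52*r^3 + 8.43*r^2 - 3.28*r - 4.89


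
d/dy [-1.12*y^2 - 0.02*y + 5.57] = -2.24*y - 0.02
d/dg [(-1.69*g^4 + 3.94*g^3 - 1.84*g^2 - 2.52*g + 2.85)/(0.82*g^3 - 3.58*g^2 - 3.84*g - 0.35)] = (-1.3858*g^6 + 12.1004*g^5 + 6.87239999999999*g^4 - 23.7604*g^3 - 13.104*g^2 + 21.694*g + 11.826)/(0.6724*g^6 - 5.8712*g^5 + 6.5188*g^4 + 26.9204*g^3 + 17.2516*g^2 + 2.688*g + 0.1225)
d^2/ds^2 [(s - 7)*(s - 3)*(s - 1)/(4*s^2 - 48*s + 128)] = (11*s^3 - 159*s^2 + 852*s - 1712)/(2*(s^6 - 36*s^5 + 528*s^4 - 4032*s^3 + 16896*s^2 - 36864*s + 32768))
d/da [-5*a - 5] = -5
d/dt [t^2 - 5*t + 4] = 2*t - 5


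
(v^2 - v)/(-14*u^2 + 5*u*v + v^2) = v*(v - 1)/(-14*u^2 + 5*u*v + v^2)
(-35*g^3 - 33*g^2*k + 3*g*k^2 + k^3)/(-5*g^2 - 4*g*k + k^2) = 7*g + k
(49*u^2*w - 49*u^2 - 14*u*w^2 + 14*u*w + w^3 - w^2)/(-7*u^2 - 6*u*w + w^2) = (-7*u*w + 7*u + w^2 - w)/(u + w)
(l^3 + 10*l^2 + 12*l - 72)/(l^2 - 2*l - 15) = (-l^3 - 10*l^2 - 12*l + 72)/(-l^2 + 2*l + 15)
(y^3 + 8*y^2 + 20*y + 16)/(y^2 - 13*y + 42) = (y^3 + 8*y^2 + 20*y + 16)/(y^2 - 13*y + 42)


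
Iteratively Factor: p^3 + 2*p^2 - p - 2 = (p - 1)*(p^2 + 3*p + 2) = (p - 1)*(p + 1)*(p + 2)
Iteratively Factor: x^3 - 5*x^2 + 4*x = (x - 1)*(x^2 - 4*x) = (x - 4)*(x - 1)*(x)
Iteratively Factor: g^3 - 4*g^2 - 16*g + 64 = (g + 4)*(g^2 - 8*g + 16) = (g - 4)*(g + 4)*(g - 4)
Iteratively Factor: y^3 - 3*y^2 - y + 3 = (y + 1)*(y^2 - 4*y + 3) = (y - 3)*(y + 1)*(y - 1)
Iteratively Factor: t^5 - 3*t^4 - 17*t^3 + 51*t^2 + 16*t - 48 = (t - 1)*(t^4 - 2*t^3 - 19*t^2 + 32*t + 48) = (t - 4)*(t - 1)*(t^3 + 2*t^2 - 11*t - 12) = (t - 4)*(t - 1)*(t + 4)*(t^2 - 2*t - 3) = (t - 4)*(t - 1)*(t + 1)*(t + 4)*(t - 3)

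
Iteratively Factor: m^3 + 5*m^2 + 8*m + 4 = (m + 1)*(m^2 + 4*m + 4) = (m + 1)*(m + 2)*(m + 2)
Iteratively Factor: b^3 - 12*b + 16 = (b - 2)*(b^2 + 2*b - 8) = (b - 2)^2*(b + 4)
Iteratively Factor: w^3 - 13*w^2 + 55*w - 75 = (w - 5)*(w^2 - 8*w + 15) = (w - 5)^2*(w - 3)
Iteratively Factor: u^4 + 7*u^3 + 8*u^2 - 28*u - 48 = (u + 3)*(u^3 + 4*u^2 - 4*u - 16) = (u - 2)*(u + 3)*(u^2 + 6*u + 8) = (u - 2)*(u + 2)*(u + 3)*(u + 4)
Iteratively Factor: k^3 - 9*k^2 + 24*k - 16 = (k - 1)*(k^2 - 8*k + 16) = (k - 4)*(k - 1)*(k - 4)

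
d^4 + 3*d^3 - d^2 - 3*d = d*(d - 1)*(d + 1)*(d + 3)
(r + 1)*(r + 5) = r^2 + 6*r + 5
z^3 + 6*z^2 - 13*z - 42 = (z - 3)*(z + 2)*(z + 7)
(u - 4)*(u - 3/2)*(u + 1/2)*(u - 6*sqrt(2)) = u^4 - 6*sqrt(2)*u^3 - 5*u^3 + 13*u^2/4 + 30*sqrt(2)*u^2 - 39*sqrt(2)*u/2 + 3*u - 18*sqrt(2)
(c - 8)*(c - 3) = c^2 - 11*c + 24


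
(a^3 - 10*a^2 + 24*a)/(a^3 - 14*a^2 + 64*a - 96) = a/(a - 4)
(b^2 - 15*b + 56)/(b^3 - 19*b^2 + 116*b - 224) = 1/(b - 4)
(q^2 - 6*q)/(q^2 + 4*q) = (q - 6)/(q + 4)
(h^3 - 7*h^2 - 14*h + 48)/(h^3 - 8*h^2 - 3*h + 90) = (h^2 - 10*h + 16)/(h^2 - 11*h + 30)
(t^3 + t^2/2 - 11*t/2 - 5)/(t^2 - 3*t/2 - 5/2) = t + 2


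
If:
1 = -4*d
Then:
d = -1/4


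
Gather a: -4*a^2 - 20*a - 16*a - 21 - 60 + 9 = -4*a^2 - 36*a - 72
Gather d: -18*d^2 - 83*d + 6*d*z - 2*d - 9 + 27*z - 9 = -18*d^2 + d*(6*z - 85) + 27*z - 18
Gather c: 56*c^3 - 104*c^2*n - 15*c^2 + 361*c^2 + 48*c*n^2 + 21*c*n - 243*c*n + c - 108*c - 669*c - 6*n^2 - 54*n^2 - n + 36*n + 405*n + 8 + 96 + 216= 56*c^3 + c^2*(346 - 104*n) + c*(48*n^2 - 222*n - 776) - 60*n^2 + 440*n + 320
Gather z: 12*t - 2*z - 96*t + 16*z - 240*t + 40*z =-324*t + 54*z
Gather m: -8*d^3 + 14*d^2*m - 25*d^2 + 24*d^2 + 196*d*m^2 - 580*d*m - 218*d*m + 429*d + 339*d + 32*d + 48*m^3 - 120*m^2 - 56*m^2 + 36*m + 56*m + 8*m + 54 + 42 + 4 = -8*d^3 - d^2 + 800*d + 48*m^3 + m^2*(196*d - 176) + m*(14*d^2 - 798*d + 100) + 100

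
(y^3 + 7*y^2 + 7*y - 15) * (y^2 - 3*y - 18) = y^5 + 4*y^4 - 32*y^3 - 162*y^2 - 81*y + 270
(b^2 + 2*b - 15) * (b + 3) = b^3 + 5*b^2 - 9*b - 45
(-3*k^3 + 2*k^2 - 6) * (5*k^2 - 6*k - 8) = -15*k^5 + 28*k^4 + 12*k^3 - 46*k^2 + 36*k + 48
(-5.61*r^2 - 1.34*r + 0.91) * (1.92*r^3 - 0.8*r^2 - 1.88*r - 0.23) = -10.7712*r^5 + 1.9152*r^4 + 13.366*r^3 + 3.0815*r^2 - 1.4026*r - 0.2093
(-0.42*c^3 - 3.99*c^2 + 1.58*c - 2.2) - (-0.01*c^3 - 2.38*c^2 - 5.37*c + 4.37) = -0.41*c^3 - 1.61*c^2 + 6.95*c - 6.57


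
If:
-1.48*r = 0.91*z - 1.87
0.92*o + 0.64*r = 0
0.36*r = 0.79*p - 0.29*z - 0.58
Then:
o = 0.427732079905993*z - 0.878965922444183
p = 0.0868970236058844*z + 1.3099555251454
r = 1.26351351351351 - 0.614864864864865*z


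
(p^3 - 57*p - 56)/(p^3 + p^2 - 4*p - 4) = (p^2 - p - 56)/(p^2 - 4)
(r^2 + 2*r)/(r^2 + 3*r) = (r + 2)/(r + 3)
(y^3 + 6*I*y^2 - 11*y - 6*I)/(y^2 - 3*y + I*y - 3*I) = (y^2 + 5*I*y - 6)/(y - 3)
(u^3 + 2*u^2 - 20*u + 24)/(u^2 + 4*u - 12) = u - 2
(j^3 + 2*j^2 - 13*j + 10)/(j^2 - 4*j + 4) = (j^2 + 4*j - 5)/(j - 2)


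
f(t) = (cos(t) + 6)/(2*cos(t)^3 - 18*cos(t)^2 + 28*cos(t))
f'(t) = (cos(t) + 6)*(6*sin(t)*cos(t)^2 - 36*sin(t)*cos(t) + 28*sin(t))/(2*cos(t)^3 - 18*cos(t)^2 + 28*cos(t))^2 - sin(t)/(2*cos(t)^3 - 18*cos(t)^2 + 28*cos(t)) = (-213*cos(t) + 9*cos(2*t) + cos(3*t) + 177)*sin(t)/(4*(cos(t) - 7)^2*(cos(t) - 2)^2*cos(t)^2)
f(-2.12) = -0.28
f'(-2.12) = -0.62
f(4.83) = 2.01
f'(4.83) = -15.35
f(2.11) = -0.28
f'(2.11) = 0.65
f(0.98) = 0.63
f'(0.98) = 0.42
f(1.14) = 0.74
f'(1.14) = 0.98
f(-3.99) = -0.20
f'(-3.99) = 0.33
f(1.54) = 7.14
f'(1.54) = 225.81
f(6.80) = 0.57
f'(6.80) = -0.01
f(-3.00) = -0.11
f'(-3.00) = -0.02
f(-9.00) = -0.12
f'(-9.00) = -0.09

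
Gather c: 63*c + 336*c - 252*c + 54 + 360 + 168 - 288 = 147*c + 294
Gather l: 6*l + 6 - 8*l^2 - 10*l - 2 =-8*l^2 - 4*l + 4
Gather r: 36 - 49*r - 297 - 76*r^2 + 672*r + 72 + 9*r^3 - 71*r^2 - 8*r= 9*r^3 - 147*r^2 + 615*r - 189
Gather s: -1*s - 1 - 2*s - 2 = -3*s - 3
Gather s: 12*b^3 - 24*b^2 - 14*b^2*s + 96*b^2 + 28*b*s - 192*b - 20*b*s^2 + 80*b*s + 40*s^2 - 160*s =12*b^3 + 72*b^2 - 192*b + s^2*(40 - 20*b) + s*(-14*b^2 + 108*b - 160)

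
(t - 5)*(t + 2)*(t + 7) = t^3 + 4*t^2 - 31*t - 70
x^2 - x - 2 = (x - 2)*(x + 1)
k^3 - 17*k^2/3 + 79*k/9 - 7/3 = (k - 3)*(k - 7/3)*(k - 1/3)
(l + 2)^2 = l^2 + 4*l + 4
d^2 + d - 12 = (d - 3)*(d + 4)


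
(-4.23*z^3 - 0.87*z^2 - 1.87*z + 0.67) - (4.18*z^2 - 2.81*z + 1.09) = -4.23*z^3 - 5.05*z^2 + 0.94*z - 0.42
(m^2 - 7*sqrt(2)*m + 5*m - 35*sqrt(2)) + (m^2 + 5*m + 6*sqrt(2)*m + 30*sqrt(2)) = 2*m^2 - sqrt(2)*m + 10*m - 5*sqrt(2)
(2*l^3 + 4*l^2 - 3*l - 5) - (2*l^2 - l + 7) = 2*l^3 + 2*l^2 - 2*l - 12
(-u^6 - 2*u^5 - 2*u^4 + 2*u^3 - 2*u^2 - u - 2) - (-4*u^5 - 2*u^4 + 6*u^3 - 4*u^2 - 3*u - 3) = -u^6 + 2*u^5 - 4*u^3 + 2*u^2 + 2*u + 1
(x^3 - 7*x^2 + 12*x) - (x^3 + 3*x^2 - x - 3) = -10*x^2 + 13*x + 3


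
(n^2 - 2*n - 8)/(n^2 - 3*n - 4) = (n + 2)/(n + 1)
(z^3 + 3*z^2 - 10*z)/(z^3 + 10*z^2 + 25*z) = (z - 2)/(z + 5)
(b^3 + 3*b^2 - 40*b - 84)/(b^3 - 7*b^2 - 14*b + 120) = (b^2 + 9*b + 14)/(b^2 - b - 20)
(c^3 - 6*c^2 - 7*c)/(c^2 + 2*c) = (c^2 - 6*c - 7)/(c + 2)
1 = 1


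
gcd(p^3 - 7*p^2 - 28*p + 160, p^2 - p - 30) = p + 5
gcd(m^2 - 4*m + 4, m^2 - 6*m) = 1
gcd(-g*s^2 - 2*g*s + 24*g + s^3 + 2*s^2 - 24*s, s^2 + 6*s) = s + 6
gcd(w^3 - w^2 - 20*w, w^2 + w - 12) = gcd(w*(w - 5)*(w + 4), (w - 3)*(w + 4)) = w + 4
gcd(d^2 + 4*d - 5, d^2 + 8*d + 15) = d + 5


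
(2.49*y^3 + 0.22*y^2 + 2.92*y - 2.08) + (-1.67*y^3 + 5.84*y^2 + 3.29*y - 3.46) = 0.82*y^3 + 6.06*y^2 + 6.21*y - 5.54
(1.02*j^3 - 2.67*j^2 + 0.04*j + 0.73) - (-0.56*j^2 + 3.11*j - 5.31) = 1.02*j^3 - 2.11*j^2 - 3.07*j + 6.04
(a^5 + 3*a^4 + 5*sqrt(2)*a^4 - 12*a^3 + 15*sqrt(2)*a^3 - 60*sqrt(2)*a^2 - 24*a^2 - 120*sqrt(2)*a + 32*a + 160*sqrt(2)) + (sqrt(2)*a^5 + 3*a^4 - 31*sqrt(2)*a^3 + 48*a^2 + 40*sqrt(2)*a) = a^5 + sqrt(2)*a^5 + 6*a^4 + 5*sqrt(2)*a^4 - 16*sqrt(2)*a^3 - 12*a^3 - 60*sqrt(2)*a^2 + 24*a^2 - 80*sqrt(2)*a + 32*a + 160*sqrt(2)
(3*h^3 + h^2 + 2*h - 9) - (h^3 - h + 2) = 2*h^3 + h^2 + 3*h - 11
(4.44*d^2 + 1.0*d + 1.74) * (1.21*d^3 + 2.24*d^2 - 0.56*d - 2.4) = 5.3724*d^5 + 11.1556*d^4 + 1.859*d^3 - 7.3184*d^2 - 3.3744*d - 4.176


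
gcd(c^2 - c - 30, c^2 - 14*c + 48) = c - 6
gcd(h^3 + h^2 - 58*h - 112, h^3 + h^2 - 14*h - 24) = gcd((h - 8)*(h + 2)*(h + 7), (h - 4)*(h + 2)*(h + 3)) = h + 2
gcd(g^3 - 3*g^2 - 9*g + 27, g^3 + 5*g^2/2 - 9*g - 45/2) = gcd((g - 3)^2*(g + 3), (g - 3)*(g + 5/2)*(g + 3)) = g^2 - 9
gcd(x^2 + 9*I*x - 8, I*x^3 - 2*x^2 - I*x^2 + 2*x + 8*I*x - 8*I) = 1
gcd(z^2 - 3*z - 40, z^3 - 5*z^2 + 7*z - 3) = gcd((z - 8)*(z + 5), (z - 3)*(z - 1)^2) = 1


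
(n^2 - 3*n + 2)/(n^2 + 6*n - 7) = (n - 2)/(n + 7)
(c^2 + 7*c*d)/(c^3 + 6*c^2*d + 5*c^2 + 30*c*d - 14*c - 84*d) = c*(c + 7*d)/(c^3 + 6*c^2*d + 5*c^2 + 30*c*d - 14*c - 84*d)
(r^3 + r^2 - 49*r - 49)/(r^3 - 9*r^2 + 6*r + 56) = (r^2 + 8*r + 7)/(r^2 - 2*r - 8)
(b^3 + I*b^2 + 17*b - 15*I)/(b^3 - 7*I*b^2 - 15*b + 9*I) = (b + 5*I)/(b - 3*I)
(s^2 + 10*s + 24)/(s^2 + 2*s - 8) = (s + 6)/(s - 2)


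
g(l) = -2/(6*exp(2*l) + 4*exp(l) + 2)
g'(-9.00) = 0.00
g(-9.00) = -1.00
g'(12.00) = 0.00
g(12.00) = 0.00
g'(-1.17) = 0.33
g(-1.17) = -0.52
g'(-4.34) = 0.03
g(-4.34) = -0.97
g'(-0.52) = 0.31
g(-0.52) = -0.31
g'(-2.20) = 0.19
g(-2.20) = -0.79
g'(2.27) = 0.01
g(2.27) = -0.00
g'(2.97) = 0.00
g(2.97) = -0.00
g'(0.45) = 0.13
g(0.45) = -0.09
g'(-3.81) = 0.04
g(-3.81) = -0.96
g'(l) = -2*(-12*exp(2*l) - 4*exp(l))/(6*exp(2*l) + 4*exp(l) + 2)^2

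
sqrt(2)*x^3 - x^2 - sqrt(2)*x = x*(x - sqrt(2))*(sqrt(2)*x + 1)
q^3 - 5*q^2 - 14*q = q*(q - 7)*(q + 2)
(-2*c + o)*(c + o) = -2*c^2 - c*o + o^2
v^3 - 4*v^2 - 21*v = v*(v - 7)*(v + 3)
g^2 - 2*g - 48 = (g - 8)*(g + 6)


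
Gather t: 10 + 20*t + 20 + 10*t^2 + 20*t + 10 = 10*t^2 + 40*t + 40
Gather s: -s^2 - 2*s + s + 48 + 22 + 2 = -s^2 - s + 72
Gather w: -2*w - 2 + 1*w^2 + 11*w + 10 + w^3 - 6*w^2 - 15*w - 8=w^3 - 5*w^2 - 6*w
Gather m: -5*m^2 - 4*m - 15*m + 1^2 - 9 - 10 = -5*m^2 - 19*m - 18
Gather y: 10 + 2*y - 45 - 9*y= -7*y - 35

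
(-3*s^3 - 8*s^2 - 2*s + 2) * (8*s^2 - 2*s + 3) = -24*s^5 - 58*s^4 - 9*s^3 - 4*s^2 - 10*s + 6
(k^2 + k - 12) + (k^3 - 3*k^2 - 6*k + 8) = k^3 - 2*k^2 - 5*k - 4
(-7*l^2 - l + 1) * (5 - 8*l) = 56*l^3 - 27*l^2 - 13*l + 5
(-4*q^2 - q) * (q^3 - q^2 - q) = -4*q^5 + 3*q^4 + 5*q^3 + q^2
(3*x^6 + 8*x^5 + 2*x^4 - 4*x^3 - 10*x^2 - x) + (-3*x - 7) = 3*x^6 + 8*x^5 + 2*x^4 - 4*x^3 - 10*x^2 - 4*x - 7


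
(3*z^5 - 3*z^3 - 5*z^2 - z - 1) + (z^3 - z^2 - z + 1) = 3*z^5 - 2*z^3 - 6*z^2 - 2*z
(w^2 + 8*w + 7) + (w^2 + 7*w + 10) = 2*w^2 + 15*w + 17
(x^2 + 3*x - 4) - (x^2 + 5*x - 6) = 2 - 2*x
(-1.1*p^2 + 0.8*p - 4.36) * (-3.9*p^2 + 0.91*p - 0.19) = 4.29*p^4 - 4.121*p^3 + 17.941*p^2 - 4.1196*p + 0.8284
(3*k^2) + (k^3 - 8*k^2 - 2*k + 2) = k^3 - 5*k^2 - 2*k + 2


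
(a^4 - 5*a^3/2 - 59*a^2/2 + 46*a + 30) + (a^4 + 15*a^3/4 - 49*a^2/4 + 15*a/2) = 2*a^4 + 5*a^3/4 - 167*a^2/4 + 107*a/2 + 30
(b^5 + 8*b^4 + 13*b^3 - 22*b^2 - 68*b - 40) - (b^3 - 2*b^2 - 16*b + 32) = b^5 + 8*b^4 + 12*b^3 - 20*b^2 - 52*b - 72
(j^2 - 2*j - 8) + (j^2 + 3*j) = 2*j^2 + j - 8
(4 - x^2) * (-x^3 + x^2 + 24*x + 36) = x^5 - x^4 - 28*x^3 - 32*x^2 + 96*x + 144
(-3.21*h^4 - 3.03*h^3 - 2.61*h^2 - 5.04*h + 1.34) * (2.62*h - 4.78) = -8.4102*h^5 + 7.4052*h^4 + 7.6452*h^3 - 0.729000000000001*h^2 + 27.602*h - 6.4052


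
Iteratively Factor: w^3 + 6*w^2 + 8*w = (w)*(w^2 + 6*w + 8) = w*(w + 4)*(w + 2)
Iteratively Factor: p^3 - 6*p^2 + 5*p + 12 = (p - 3)*(p^2 - 3*p - 4) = (p - 3)*(p + 1)*(p - 4)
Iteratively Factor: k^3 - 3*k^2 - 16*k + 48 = (k - 4)*(k^2 + k - 12) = (k - 4)*(k + 4)*(k - 3)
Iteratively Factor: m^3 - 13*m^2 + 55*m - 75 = (m - 5)*(m^2 - 8*m + 15) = (m - 5)^2*(m - 3)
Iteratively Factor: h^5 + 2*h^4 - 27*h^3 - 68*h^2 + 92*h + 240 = (h - 5)*(h^4 + 7*h^3 + 8*h^2 - 28*h - 48) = (h - 5)*(h + 4)*(h^3 + 3*h^2 - 4*h - 12) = (h - 5)*(h + 2)*(h + 4)*(h^2 + h - 6) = (h - 5)*(h - 2)*(h + 2)*(h + 4)*(h + 3)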